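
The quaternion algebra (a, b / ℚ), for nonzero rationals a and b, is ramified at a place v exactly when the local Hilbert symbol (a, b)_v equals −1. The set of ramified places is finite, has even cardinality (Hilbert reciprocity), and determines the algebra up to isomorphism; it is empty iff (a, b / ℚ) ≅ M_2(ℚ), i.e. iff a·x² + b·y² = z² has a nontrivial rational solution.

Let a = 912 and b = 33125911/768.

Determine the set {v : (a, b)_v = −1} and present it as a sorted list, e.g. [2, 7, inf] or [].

[3, 13, 17, 23]

(a, b) ≡ (57, 2028117) mod (ℚ^×)²; places V = {2, 3, 7, 13, 17, 19, 23, ∞}.
(a,b)_∞: sgn(57)=+, sgn(2028117)=+, so +1.
(a,b)_2: α=4, β=-8; u≡1, v≡5 (mod 8); ε(u)ε(v)=0·0, αω(v)=4·1, βω(u)=-8·0; sum ≡ 0  ⇒  +1.
(a,b)_3: α=1, u≡1; β=-1, v≡1 (mod 3); (1|3)=+1, (1|3)=+1; sign (−1)^1·+1^-1·+1^1 = -1.
(a,b)_17: α=0, u≡11; β=1, v≡3 (mod 17); (11|17)=-1, (3|17)=-1; sign (−1)^0·-1^1·-1^0 = -1.
(a,b)_13: α=0, u≡2; β=1, v≡4 (mod 13); (2|13)=-1, (4|13)=+1; sign (−1)^0·-1^1·+1^0 = -1.
(a,b)_23: α=0, u≡15; β=1, v≡15 (mod 23); (15|23)=-1, (15|23)=-1; sign (−1)^0·-1^1·-1^0 = -1.
(a,b)_19: α=1, u≡10; β=1, v≡6 (mod 19); (10|19)=-1, (6|19)=+1; sign (−1)^1·-1^1·+1^1 = +1.
(a,b)_7: α=0, u≡2; β=3, v≡1 (mod 7); (2|7)=+1, (1|7)=+1; sign (−1)^0·+1^3·+1^0 = +1.
(57, 2028117 / ℚ) ramifies at {3, 13, 17, 23}: a division algebra.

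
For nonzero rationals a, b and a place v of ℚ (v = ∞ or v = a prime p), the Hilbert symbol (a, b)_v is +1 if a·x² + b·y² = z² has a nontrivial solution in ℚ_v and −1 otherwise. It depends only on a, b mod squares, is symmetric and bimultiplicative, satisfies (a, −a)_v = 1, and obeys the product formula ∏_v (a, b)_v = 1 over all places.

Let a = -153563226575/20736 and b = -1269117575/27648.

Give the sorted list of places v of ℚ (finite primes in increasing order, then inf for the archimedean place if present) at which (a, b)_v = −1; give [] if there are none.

(a, b) ≡ (-419543, -1258629) mod (ℚ^×)²; places V = {2, 3, 5, 11, 17, 23, 29, 37, ∞}.
(a,b)_23: α=1, u≡19; β=1, v≡11 (mod 23); (19|23)=-1, (11|23)=-1; sign (−1)^1·-1^1·-1^1 = -1.
(a,b)_29: α=1, u≡6; β=1, v≡27 (mod 29); (6|29)=+1, (27|29)=-1; sign (−1)^0·+1^1·-1^1 = -1.
(a,b)_37: α=1, u≡17; β=1, v≡17 (mod 37); (17|37)=-1, (17|37)=-1; sign (−1)^0·-1^1·-1^1 = +1.
(a,b)_5: α=2, u≡2; β=2, v≡4 (mod 5); (2|5)=-1, (4|5)=+1; sign (−1)^0·-1^2·+1^2 = +1.
(a,b)_3: α=-4, u≡1; β=-3, v≡1 (mod 3); (1|3)=+1, (1|3)=+1; sign (−1)^0·+1^-3·+1^-4 = +1.
(a,b)_2: α=-8, β=-10; u≡1, v≡3 (mod 8); ε(u)ε(v)=0·1, αω(v)=-8·1, βω(u)=-10·0; sum ≡ 0  ⇒  +1.
(a,b)_∞: sgn(-419543)=−, sgn(-1258629)=−, so -1.
(a,b)_11: α=4, u≡2; β=2, v≡7 (mod 11); (2|11)=-1, (7|11)=-1; sign (−1)^0·-1^2·-1^4 = +1.
(a,b)_17: α=1, u≡11; β=1, v≡2 (mod 17); (11|17)=-1, (2|17)=+1; sign (−1)^0·-1^1·+1^1 = -1.
(-419543, -1258629 / ℚ) ramifies at {17, 23, 29, ∞}: a division algebra.

[17, 23, 29, inf]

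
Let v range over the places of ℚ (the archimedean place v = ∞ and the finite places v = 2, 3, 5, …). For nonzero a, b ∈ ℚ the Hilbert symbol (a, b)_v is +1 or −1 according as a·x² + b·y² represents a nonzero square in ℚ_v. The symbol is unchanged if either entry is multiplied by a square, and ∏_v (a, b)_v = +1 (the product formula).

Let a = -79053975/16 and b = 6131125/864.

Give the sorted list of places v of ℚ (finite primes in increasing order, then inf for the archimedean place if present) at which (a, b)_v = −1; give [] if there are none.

[]

Mod squares: a ≡ -231, b ≡ 30030. Check v ∈ {∞, 2, 3, 5, 7, 11, 13}.
v=2: v_2(a)=-4, v_2(b)=-5; units ≡ 1, 7 (mod 8); ε·ε+αω+βω = 0·1+-4·0+-5·0 ≡ 0  ⇒  (a,b)_2 = +1.
v=5: a=5^2·(≡1), b=5^3·(≡1) mod 5; (1|5)=+1, (1|5)=+1; (−1)^{2·3·2}·(+1)^3·(+1)^2 = +1.
v=7: a=7^1·(≡2), b=7^3·(≡6) mod 7; (2|7)=+1, (6|7)=-1; (−1)^{1·3·3}·(+1)^3·(-1)^1 = +1.
v=∞: -231 < 0 and 30030 > 0  ⇒  (a,b)_∞ = +1.
v=3: a=3^5·(≡1), b=3^-3·(≡2) mod 3; (1|3)=+1, (2|3)=-1; (−1)^{5·-3·1}·(+1)^-3·(-1)^5 = +1.
v=13: a=13^2·(≡10), b=13^1·(≡4) mod 13; (10|13)=+1, (4|13)=+1; (−1)^{2·1·6}·(+1)^1·(+1)^2 = +1.
v=11: a=11^1·(≡3), b=11^1·(≡10) mod 11; (3|11)=+1, (10|11)=-1; (−1)^{1·1·5}·(+1)^1·(-1)^1 = +1.
Every local symbol is +1, so the conic -231·x² + 30030·y² = z² has ℚ_v-points for all v and hence a ℚ-point; (a, b / ℚ) ≅ M_2(ℚ).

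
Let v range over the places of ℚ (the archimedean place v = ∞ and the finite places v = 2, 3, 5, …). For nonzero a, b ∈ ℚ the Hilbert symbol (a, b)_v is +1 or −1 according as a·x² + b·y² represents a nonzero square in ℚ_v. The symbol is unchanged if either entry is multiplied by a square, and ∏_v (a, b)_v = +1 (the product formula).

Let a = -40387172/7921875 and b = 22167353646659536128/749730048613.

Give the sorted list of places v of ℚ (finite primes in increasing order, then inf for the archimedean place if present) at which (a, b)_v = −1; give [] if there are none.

[11, 13, 23, 31]

Mod squares: a ≡ -2139, b ≡ 3289. Check v ∈ {∞, 2, 3, 5, 7, 11, 13, 17, 23, 29, 31}.
v=∞: -2139 < 0 and 3289 > 0  ⇒  (a,b)_∞ = +1.
v=13: a=13^-2·(≡11), b=13^-5·(≡7) mod 13; (11|13)=-1, (7|13)=-1; (−1)^{-2·-5·6}·(-1)^-5·(-1)^-2 = -1.
v=7: a=7^2·(≡5), b=7^-4·(≡5) mod 7; (5|7)=-1, (5|7)=-1; (−1)^{2·-4·3}·(-1)^-4·(-1)^2 = +1.
v=29: a=29^0·(≡28), b=29^-2·(≡26) mod 29; (28|29)=+1, (26|29)=-1; (−1)^{0·-2·14}·(+1)^-2·(-1)^0 = +1.
v=23: a=23^1·(≡5), b=23^3·(≡7) mod 23; (5|23)=-1, (7|23)=-1; (−1)^{1·3·11}·(-1)^3·(-1)^1 = -1.
v=17: a=17^2·(≡7), b=17^0·(≡15) mod 17; (7|17)=-1, (15|17)=+1; (−1)^{2·0·8}·(-1)^0·(+1)^2 = +1.
v=11: a=11^0·(≡2), b=11^1·(≡10) mod 11; (2|11)=-1, (10|11)=-1; (−1)^{0·1·5}·(-1)^1·(-1)^0 = -1.
v=3: a=3^-1·(≡1), b=3^6·(≡1) mod 3; (1|3)=+1, (1|3)=+1; (−1)^{-1·6·1}·(+1)^6·(+1)^-1 = +1.
v=5: a=5^-6·(≡4), b=5^0·(≡1) mod 5; (4|5)=+1, (1|5)=+1; (−1)^{-6·0·2}·(+1)^0·(+1)^-6 = +1.
v=31: a=31^1·(≡22), b=31^6·(≡23) mod 31; (22|31)=-1, (23|31)=-1; (−1)^{1·6·15}·(-1)^6·(-1)^1 = -1.
v=2: v_2(a)=2, v_2(b)=8; units ≡ 5, 1 (mod 8); ε·ε+αω+βω = 0·0+2·0+8·1 ≡ 0  ⇒  (a,b)_2 = +1.
Ram(-2139, 3289) = {11, 13, 23, 31}; no ℚ_11-point on the conic.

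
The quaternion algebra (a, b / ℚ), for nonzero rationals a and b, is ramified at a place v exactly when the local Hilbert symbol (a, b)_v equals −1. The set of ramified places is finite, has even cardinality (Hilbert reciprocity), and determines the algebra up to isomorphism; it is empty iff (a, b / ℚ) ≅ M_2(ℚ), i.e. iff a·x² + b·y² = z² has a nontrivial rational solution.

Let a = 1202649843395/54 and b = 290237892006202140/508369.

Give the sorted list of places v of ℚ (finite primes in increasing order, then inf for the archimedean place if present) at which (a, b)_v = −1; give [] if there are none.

[3, 5]

Mod squares: a ≡ 72930, b ≡ 15015. Check v ∈ {∞, 2, 3, 5, 7, 11, 13, 17, 23, 29, 31}.
v=31: a=31^0·(≡25), b=31^-2·(≡21) mod 31; (25|31)=+1, (21|31)=-1; (−1)^{0·-2·15}·(+1)^-2·(-1)^0 = +1.
v=7: a=7^6·(≡2), b=7^7·(≡3) mod 7; (2|7)=+1, (3|7)=-1; (−1)^{6·7·3}·(+1)^7·(-1)^6 = +1.
v=29: a=29^2·(≡4), b=29^2·(≡20) mod 29; (4|29)=+1, (20|29)=+1; (−1)^{2·2·14}·(+1)^2·(+1)^2 = +1.
v=13: a=13^1·(≡11), b=13^3·(≡2) mod 13; (11|13)=-1, (2|13)=-1; (−1)^{1·3·6}·(-1)^3·(-1)^1 = +1.
v=17: a=17^1·(≡7), b=17^2·(≡4) mod 17; (7|17)=-1, (4|17)=+1; (−1)^{1·2·8}·(-1)^2·(+1)^1 = +1.
v=∞: 72930 > 0 and 15015 > 0  ⇒  (a,b)_∞ = +1.
v=5: a=5^1·(≡1), b=5^1·(≡2) mod 5; (1|5)=+1, (2|5)=-1; (−1)^{1·1·2}·(+1)^1·(-1)^1 = -1.
v=11: a=11^1·(≡10), b=11^1·(≡9) mod 11; (10|11)=-1, (9|11)=+1; (−1)^{1·1·5}·(-1)^1·(+1)^1 = +1.
v=2: v_2(a)=-1, v_2(b)=2; units ≡ 1, 7 (mod 8); ε·ε+αω+βω = 0·1+-1·0+2·0 ≡ 0  ⇒  (a,b)_2 = +1.
v=3: a=3^-3·(≡1), b=3^1·(≡1) mod 3; (1|3)=+1, (1|3)=+1; (−1)^{-3·1·1}·(+1)^1·(+1)^-3 = -1.
v=23: a=23^0·(≡14), b=23^-2·(≡5) mod 23; (14|23)=-1, (5|23)=-1; (−1)^{0·-2·11}·(-1)^-2·(-1)^0 = +1.
|Ram(72930, 15015)| = 2, even; anisotropic at {3, 5}.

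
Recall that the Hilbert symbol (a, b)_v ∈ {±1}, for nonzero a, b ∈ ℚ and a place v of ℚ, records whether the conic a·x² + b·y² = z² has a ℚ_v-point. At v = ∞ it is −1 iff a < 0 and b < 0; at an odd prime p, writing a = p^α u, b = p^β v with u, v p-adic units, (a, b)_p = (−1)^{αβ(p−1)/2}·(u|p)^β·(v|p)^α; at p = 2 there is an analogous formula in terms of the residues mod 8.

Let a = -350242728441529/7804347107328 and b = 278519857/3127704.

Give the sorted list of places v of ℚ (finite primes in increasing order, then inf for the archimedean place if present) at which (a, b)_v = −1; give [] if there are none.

(a, b) ≡ (-2, 16422) mod (ℚ^×)²; places V = {2, 3, 7, 11, 17, 19, 23, 29, ∞}.
(a,b)_7: α=2, u≡3; β=1, v≡2 (mod 7); (3|7)=-1, (2|7)=+1; sign (−1)^0·-1^1·+1^2 = -1.
(a,b)_11: α=2, u≡4; β=2, v≡7 (mod 11); (4|11)=+1, (7|11)=-1; sign (−1)^0·+1^2·-1^2 = +1.
(a,b)_∞: sgn(-2)=−, sgn(16422)=+, so +1.
(a,b)_29: α=4, u≡8; β=2, v≡8 (mod 29); (8|29)=-1, (8|29)=-1; sign (−1)^0·-1^2·-1^4 = +1.
(a,b)_3: α=-4, u≡1; β=-1, v≡2 (mod 3); (1|3)=+1, (2|3)=-1; sign (−1)^0·+1^-1·-1^-4 = +1.
(a,b)_17: α=4, u≡2; β=1, v≡6 (mod 17); (2|17)=+1, (6|17)=-1; sign (−1)^0·+1^1·-1^4 = +1.
(a,b)_2: α=-11, β=-3; u≡7, v≡3 (mod 8); ε(u)ε(v)=1·1, αω(v)=-11·1, βω(u)=-3·0; sum ≡ 0  ⇒  +1.
(a,b)_19: α=-6, u≡1; β=-4, v≡7 (mod 19); (1|19)=+1, (7|19)=+1; sign (−1)^0·+1^-4·+1^-6 = +1.
(a,b)_23: α=0, u≡21; β=1, v≡12 (mod 23); (21|23)=-1, (12|23)=+1; sign (−1)^0·-1^1·+1^0 = -1.
(-2, 16422 / ℚ) ramifies at {7, 23}: a division algebra.

[7, 23]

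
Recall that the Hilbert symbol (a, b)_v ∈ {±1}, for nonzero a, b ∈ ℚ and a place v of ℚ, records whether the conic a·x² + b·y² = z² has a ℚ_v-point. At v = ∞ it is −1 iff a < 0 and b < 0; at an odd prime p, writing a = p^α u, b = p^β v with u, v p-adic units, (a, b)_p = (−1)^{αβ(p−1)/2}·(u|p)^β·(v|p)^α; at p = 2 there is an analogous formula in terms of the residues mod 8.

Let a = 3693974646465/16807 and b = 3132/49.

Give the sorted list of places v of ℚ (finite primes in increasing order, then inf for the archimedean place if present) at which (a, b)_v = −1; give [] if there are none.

(a, b) ≡ (57855, 87) mod (ℚ^×)²; places V = {2, 3, 5, 7, 19, 29, ∞}.
(a,b)_29: α=3, u≡24; β=1, v≡17 (mod 29); (24|29)=+1, (17|29)=-1; sign (−1)^0·+1^1·-1^3 = -1.
(a,b)_∞: sgn(57855)=+, sgn(87)=+, so +1.
(a,b)_3: α=13, u≡1; β=3, v≡2 (mod 3); (1|3)=+1, (2|3)=-1; sign (−1)^1·+1^3·-1^13 = +1.
(a,b)_19: α=1, u≡9; β=0, v≡17 (mod 19); (9|19)=+1, (17|19)=+1; sign (−1)^0·+1^0·+1^1 = +1.
(a,b)_5: α=1, u≡4; β=0, v≡3 (mod 5); (4|5)=+1, (3|5)=-1; sign (−1)^0·+1^0·-1^1 = -1.
(a,b)_2: α=0, β=2; u≡7, v≡7 (mod 8); ε(u)ε(v)=1·1, αω(v)=0·0, βω(u)=2·0; sum ≡ 1  ⇒  -1.
(a,b)_7: α=-5, u≡5; β=-2, v≡3 (mod 7); (5|7)=-1, (3|7)=-1; sign (−1)^0·-1^-2·-1^-5 = -1.
(57855, 87 / ℚ) ramifies at {2, 5, 7, 29}: a division algebra.

[2, 5, 7, 29]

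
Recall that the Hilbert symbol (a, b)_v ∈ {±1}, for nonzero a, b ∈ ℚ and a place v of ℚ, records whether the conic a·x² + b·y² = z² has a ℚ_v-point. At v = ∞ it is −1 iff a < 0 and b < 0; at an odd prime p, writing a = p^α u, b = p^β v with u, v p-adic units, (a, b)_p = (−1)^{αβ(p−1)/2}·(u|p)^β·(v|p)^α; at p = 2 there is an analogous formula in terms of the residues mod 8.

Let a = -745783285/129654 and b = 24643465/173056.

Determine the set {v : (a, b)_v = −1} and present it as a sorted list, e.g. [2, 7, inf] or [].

[13, 29]

Mod squares: a ≡ -11310, b ≡ 385. Check v ∈ {∞, 2, 3, 5, 7, 11, 13, 17, 23, 29, 37}.
v=23: a=23^0·(≡6), b=23^2·(≡14) mod 23; (6|23)=+1, (14|23)=-1; (−1)^{0·2·11}·(+1)^2·(-1)^0 = +1.
v=11: a=11^0·(≡9), b=11^3·(≡6) mod 11; (9|11)=+1, (6|11)=-1; (−1)^{0·3·5}·(+1)^3·(-1)^0 = +1.
v=13: a=13^1·(≡3), b=13^-2·(≡8) mod 13; (3|13)=+1, (8|13)=-1; (−1)^{1·-2·6}·(+1)^-2·(-1)^1 = -1.
v=29: a=29^1·(≡9), b=29^0·(≡26) mod 29; (9|29)=+1, (26|29)=-1; (−1)^{1·0·14}·(+1)^0·(-1)^1 = -1.
v=3: a=3^-3·(≡1), b=3^0·(≡1) mod 3; (1|3)=+1, (1|3)=+1; (−1)^{-3·0·1}·(+1)^0·(+1)^-3 = +1.
v=37: a=37^2·(≡10), b=37^0·(≡19) mod 37; (10|37)=+1, (19|37)=-1; (−1)^{2·0·18}·(+1)^0·(-1)^2 = +1.
v=∞: -11310 < 0 and 385 > 0  ⇒  (a,b)_∞ = +1.
v=17: a=17^2·(≡10), b=17^0·(≡6) mod 17; (10|17)=-1, (6|17)=-1; (−1)^{2·0·8}·(-1)^0·(-1)^2 = +1.
v=2: v_2(a)=-1, v_2(b)=-10; units ≡ 1, 1 (mod 8); ε·ε+αω+βω = 0·0+-1·0+-10·0 ≡ 0  ⇒  (a,b)_2 = +1.
v=5: a=5^1·(≡2), b=5^1·(≡3) mod 5; (2|5)=-1, (3|5)=-1; (−1)^{1·1·2}·(-1)^1·(-1)^1 = +1.
v=7: a=7^-4·(≡1), b=7^1·(≡3) mod 7; (1|7)=+1, (3|7)=-1; (−1)^{-4·1·3}·(+1)^1·(-1)^-4 = +1.
Ram(-11310, 385) = {13, 29}; no ℚ_13-point on the conic.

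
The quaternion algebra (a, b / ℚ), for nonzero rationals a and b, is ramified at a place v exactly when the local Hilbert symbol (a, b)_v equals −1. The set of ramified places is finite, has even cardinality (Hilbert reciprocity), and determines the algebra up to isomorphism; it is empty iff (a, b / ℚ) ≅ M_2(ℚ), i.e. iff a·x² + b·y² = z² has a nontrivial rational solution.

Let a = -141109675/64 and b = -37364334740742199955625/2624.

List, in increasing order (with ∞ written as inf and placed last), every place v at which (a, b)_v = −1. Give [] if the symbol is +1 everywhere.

(a, b) ≡ (-4123, -541569) mod (ℚ^×)²; places V = {2, 3, 5, 7, 17, 19, 31, 37, 41, ∞}.
(a,b)_41: α=0, u≡10; β=-1, v≡30 (mod 41); (10|41)=+1, (30|41)=-1; sign (−1)^0·+1^-1·-1^0 = +1.
(a,b)_5: α=2, u≡2; β=4, v≡4 (mod 5); (2|5)=-1, (4|5)=+1; sign (−1)^0·-1^4·+1^2 = +1.
(a,b)_31: α=1, u≡11; β=2, v≡4 (mod 31); (11|31)=-1, (4|31)=+1; sign (−1)^0·-1^2·+1^1 = +1.
(a,b)_7: α=1, u≡5; β=7, v≡2 (mod 7); (5|7)=-1, (2|7)=+1; sign (−1)^1·-1^7·+1^1 = +1.
(a,b)_37: α=2, u≡3; β=3, v≡13 (mod 37); (3|37)=+1, (13|37)=-1; sign (−1)^0·+1^3·-1^2 = +1.
(a,b)_∞: sgn(-4123)=−, sgn(-541569)=−, so -1.
(a,b)_2: α=-6, β=-6; u≡5, v≡7 (mod 8); ε(u)ε(v)=0·1, αω(v)=-6·0, βω(u)=-6·1; sum ≡ 0  ⇒  +1.
(a,b)_3: α=0, u≡2; β=5, v≡2 (mod 3); (2|3)=-1, (2|3)=-1; sign (−1)^0·-1^5·-1^0 = -1.
(a,b)_19: α=1, u≡4; β=2, v≡11 (mod 19); (4|19)=+1, (11|19)=+1; sign (−1)^0·+1^2·+1^1 = +1.
(a,b)_17: α=0, u≡9; β=1, v≡1 (mod 17); (9|17)=+1, (1|17)=+1; sign (−1)^0·+1^1·+1^0 = +1.
(-4123, -541569 / ℚ) ramifies at {3, ∞}: a division algebra.

[3, inf]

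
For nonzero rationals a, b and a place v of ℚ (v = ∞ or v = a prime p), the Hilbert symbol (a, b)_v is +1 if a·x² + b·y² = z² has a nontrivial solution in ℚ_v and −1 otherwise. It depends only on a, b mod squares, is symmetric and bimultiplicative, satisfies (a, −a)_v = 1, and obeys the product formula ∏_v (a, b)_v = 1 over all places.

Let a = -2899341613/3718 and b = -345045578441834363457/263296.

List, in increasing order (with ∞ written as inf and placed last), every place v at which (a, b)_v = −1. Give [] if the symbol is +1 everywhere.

Mod squares: a ≡ -2926, b ≡ -9282. Check v ∈ {∞, 2, 3, 7, 11, 13, 17, 19, 23, 29}.
v=2: v_2(a)=-1, v_2(b)=-7; units ≡ 1, 7 (mod 8); ε·ε+αω+βω = 0·1+-1·0+-7·0 ≡ 0  ⇒  (a,b)_2 = +1.
v=13: a=13^-2·(≡3), b=13^1·(≡1) mod 13; (3|13)=+1, (1|13)=+1; (−1)^{-2·1·6}·(+1)^1·(+1)^-2 = +1.
v=11: a=11^-1·(≡1), b=11^-2·(≡6) mod 11; (1|11)=+1, (6|11)=-1; (−1)^{-1·-2·5}·(+1)^-2·(-1)^-1 = -1.
v=∞: -2926 < 0 and -9282 < 0  ⇒  (a,b)_∞ = -1.
v=7: a=7^3·(≡1), b=7^3·(≡1) mod 7; (1|7)=+1, (1|7)=+1; (−1)^{3·3·3}·(+1)^3·(+1)^3 = -1.
v=17: a=17^0·(≡9), b=17^-1·(≡15) mod 17; (9|17)=+1, (15|17)=+1; (−1)^{0·-1·8}·(+1)^-1·(+1)^0 = +1.
v=19: a=19^1·(≡7), b=19^4·(≡9) mod 19; (7|19)=+1, (9|19)=+1; (−1)^{1·4·9}·(+1)^4·(+1)^1 = +1.
v=29: a=29^2·(≡19), b=29^4·(≡15) mod 29; (19|29)=-1, (15|29)=-1; (−1)^{2·4·14}·(-1)^4·(-1)^2 = +1.
v=3: a=3^0·(≡2), b=3^1·(≡2) mod 3; (2|3)=-1, (2|3)=-1; (−1)^{0·1·1}·(-1)^1·(-1)^0 = -1.
v=23: a=23^2·(≡13), b=23^4·(≡19) mod 23; (13|23)=+1, (19|23)=-1; (−1)^{2·4·11}·(+1)^4·(-1)^2 = +1.
|Ram(-2926, -9282)| = 4, even; anisotropic at {3, 7, 11, ∞}.

[3, 7, 11, inf]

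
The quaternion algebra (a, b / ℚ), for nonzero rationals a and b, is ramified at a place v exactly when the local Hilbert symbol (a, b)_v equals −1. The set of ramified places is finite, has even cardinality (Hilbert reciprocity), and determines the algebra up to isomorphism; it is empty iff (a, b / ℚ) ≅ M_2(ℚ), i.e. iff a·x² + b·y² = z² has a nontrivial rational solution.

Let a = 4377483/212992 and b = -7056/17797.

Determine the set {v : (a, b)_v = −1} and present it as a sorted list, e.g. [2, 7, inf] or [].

[2, 13]

(a, b) ≡ (2431, -13) mod (ℚ^×)²; places V = {2, 3, 7, 11, 13, 17, 37, ∞}.
(a,b)_11: α=1, u≡5; β=0, v≡5 (mod 11); (5|11)=+1, (5|11)=+1; sign (−1)^0·+1^0·+1^1 = +1.
(a,b)_37: α=0, u≡21; β=-2, v≡35 (mod 37); (21|37)=+1, (35|37)=-1; sign (−1)^0·+1^-2·-1^0 = +1.
(a,b)_7: α=0, u≡4; β=2, v≡1 (mod 7); (4|7)=+1, (1|7)=+1; sign (−1)^0·+1^2·+1^0 = +1.
(a,b)_∞: sgn(2431)=+, sgn(-13)=−, so +1.
(a,b)_17: α=3, u≡10; β=0, v≡9 (mod 17); (10|17)=-1, (9|17)=+1; sign (−1)^0·-1^0·+1^3 = +1.
(a,b)_3: α=4, u≡1; β=2, v≡2 (mod 3); (1|3)=+1, (2|3)=-1; sign (−1)^0·+1^2·-1^4 = +1.
(a,b)_2: α=-14, β=4; u≡7, v≡3 (mod 8); ε(u)ε(v)=1·1, αω(v)=-14·1, βω(u)=4·0; sum ≡ 1  ⇒  -1.
(a,b)_13: α=-1, u≡8; β=-1, v≡4 (mod 13); (8|13)=-1, (4|13)=+1; sign (−1)^0·-1^-1·+1^-1 = -1.
|Ram(2431, -13)| = 2, even; anisotropic at {2, 13}.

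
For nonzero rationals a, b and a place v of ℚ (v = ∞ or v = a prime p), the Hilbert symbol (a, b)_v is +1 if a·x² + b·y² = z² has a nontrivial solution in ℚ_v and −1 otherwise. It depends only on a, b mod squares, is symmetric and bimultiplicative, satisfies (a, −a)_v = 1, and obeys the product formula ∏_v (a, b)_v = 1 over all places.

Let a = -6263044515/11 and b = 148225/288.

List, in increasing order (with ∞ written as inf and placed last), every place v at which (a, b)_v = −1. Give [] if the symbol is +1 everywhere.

(a, b) ≡ (-385, 2) mod (ℚ^×)²; places V = {2, 3, 5, 7, 11, 13, ∞}.
(a,b)_7: α=7, u≡1; β=2, v≡1 (mod 7); (1|7)=+1, (1|7)=+1; sign (−1)^0·+1^2·+1^7 = +1.
(a,b)_2: α=0, β=-5; u≡7, v≡1 (mod 8); ε(u)ε(v)=1·0, αω(v)=0·0, βω(u)=-5·0; sum ≡ 0  ⇒  +1.
(a,b)_5: α=1, u≡2; β=2, v≡3 (mod 5); (2|5)=-1, (3|5)=-1; sign (−1)^0·-1^2·-1^1 = -1.
(a,b)_13: α=2, u≡5; β=0, v≡6 (mod 13); (5|13)=-1, (6|13)=-1; sign (−1)^0·-1^0·-1^2 = +1.
(a,b)_∞: sgn(-385)=−, sgn(2)=+, so +1.
(a,b)_3: α=2, u≡2; β=-2, v≡2 (mod 3); (2|3)=-1, (2|3)=-1; sign (−1)^0·-1^-2·-1^2 = +1.
(a,b)_11: α=-1, u≡9; β=2, v≡2 (mod 11); (9|11)=+1, (2|11)=-1; sign (−1)^0·+1^2·-1^-1 = -1.
Ram(-385, 2) = {5, 11}; no ℚ_5-point on the conic.

[5, 11]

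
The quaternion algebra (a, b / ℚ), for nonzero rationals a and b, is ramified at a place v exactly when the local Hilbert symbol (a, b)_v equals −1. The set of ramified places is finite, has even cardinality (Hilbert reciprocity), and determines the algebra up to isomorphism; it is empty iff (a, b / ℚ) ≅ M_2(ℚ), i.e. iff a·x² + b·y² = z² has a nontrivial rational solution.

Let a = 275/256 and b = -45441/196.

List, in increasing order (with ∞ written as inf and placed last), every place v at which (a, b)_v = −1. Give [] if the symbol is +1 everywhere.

Mod squares: a ≡ 11, b ≡ -561. Check v ∈ {∞, 2, 3, 5, 7, 11, 17}.
v=7: a=7^0·(≡4), b=7^-2·(≡6) mod 7; (4|7)=+1, (6|7)=-1; (−1)^{0·-2·3}·(+1)^-2·(-1)^0 = +1.
v=17: a=17^0·(≡3), b=17^1·(≡9) mod 17; (3|17)=-1, (9|17)=+1; (−1)^{0·1·8}·(-1)^1·(+1)^0 = -1.
v=11: a=11^1·(≡1), b=11^1·(≡3) mod 11; (1|11)=+1, (3|11)=+1; (−1)^{1·1·5}·(+1)^1·(+1)^1 = -1.
v=∞: 11 > 0 and -561 < 0  ⇒  (a,b)_∞ = +1.
v=5: a=5^2·(≡1), b=5^0·(≡4) mod 5; (1|5)=+1, (4|5)=+1; (−1)^{2·0·2}·(+1)^0·(+1)^2 = +1.
v=3: a=3^0·(≡2), b=3^5·(≡2) mod 3; (2|3)=-1, (2|3)=-1; (−1)^{0·5·1}·(-1)^5·(-1)^0 = -1.
v=2: v_2(a)=-8, v_2(b)=-2; units ≡ 3, 7 (mod 8); ε·ε+αω+βω = 1·1+-8·0+-2·1 ≡ 1  ⇒  (a,b)_2 = -1.
(11, -561 / ℚ) ramifies at {2, 3, 11, 17}: a division algebra.

[2, 3, 11, 17]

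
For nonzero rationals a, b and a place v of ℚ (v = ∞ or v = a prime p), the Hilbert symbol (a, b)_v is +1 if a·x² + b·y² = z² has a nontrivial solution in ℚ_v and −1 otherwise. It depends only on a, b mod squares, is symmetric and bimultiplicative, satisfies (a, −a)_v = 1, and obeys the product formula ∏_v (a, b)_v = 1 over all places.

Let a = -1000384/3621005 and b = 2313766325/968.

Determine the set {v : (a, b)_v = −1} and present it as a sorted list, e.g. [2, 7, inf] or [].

(a, b) ≡ (-1595, 3034) mod (ℚ^×)²; places V = {2, 5, 7, 11, 13, 19, 23, 29, 37, 41, ∞}.
(a,b)_19: α=0, u≡1; β=2, v≡2 (mod 19); (1|19)=+1, (2|19)=-1; sign (−1)^0·+1^2·-1^0 = +1.
(a,b)_29: α=1, u≡2; β=0, v≡15 (mod 29); (2|29)=-1, (15|29)=-1; sign (−1)^0·-1^0·-1^1 = -1.
(a,b)_7: α=2, u≡1; β=0, v≡5 (mod 7); (1|7)=+1, (5|7)=-1; sign (−1)^0·+1^0·-1^2 = +1.
(a,b)_11: α=1, u≡5; β=-2, v≡3 (mod 11); (5|11)=+1, (3|11)=+1; sign (−1)^0·+1^-2·+1^1 = +1.
(a,b)_23: α=-2, u≡5; β=0, v≡10 (mod 23); (5|23)=-1, (10|23)=-1; sign (−1)^0·-1^0·-1^-2 = +1.
(a,b)_41: α=0, u≡2; β=1, v≡37 (mod 41); (2|41)=+1, (37|41)=+1; sign (−1)^0·+1^1·+1^0 = +1.
(a,b)_2: α=6, β=-3; u≡5, v≡5 (mod 8); ε(u)ε(v)=0·0, αω(v)=6·1, βω(u)=-3·1; sum ≡ 1  ⇒  -1.
(a,b)_5: α=-1, u≡1; β=2, v≡1 (mod 5); (1|5)=+1, (1|5)=+1; sign (−1)^0·+1^2·+1^-1 = +1.
(a,b)_∞: sgn(-1595)=−, sgn(3034)=+, so +1.
(a,b)_37: α=-2, u≡30; β=1, v≡32 (mod 37); (30|37)=+1, (32|37)=-1; sign (−1)^0·+1^1·-1^-2 = +1.
(a,b)_13: α=0, u≡4; β=2, v≡11 (mod 13); (4|13)=+1, (11|13)=-1; sign (−1)^0·+1^2·-1^0 = +1.
|Ram(-1595, 3034)| = 2, even; anisotropic at {2, 29}.

[2, 29]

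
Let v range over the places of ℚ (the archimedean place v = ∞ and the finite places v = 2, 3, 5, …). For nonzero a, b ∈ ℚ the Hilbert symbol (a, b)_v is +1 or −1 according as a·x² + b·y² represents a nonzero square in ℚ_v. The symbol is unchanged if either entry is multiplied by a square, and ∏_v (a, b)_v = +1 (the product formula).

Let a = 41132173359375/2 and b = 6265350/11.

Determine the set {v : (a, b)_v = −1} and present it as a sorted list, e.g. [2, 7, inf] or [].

(a, b) ≡ (510, 34034) mod (ℚ^×)²; places V = {2, 3, 5, 7, 11, 13, 17, ∞}.
(a,b)_7: α=2, u≡3; β=1, v≡4 (mod 7); (3|7)=-1, (4|7)=+1; sign (−1)^0·-1^1·+1^2 = -1.
(a,b)_11: α=0, u≡5; β=-1, v≡3 (mod 11); (5|11)=+1, (3|11)=+1; sign (−1)^0·+1^-1·+1^0 = +1.
(a,b)_3: α=7, u≡2; β=4, v≡2 (mod 3); (2|3)=-1, (2|3)=-1; sign (−1)^0·-1^4·-1^7 = -1.
(a,b)_17: α=3, u≡9; β=1, v≡13 (mod 17); (9|17)=+1, (13|17)=+1; sign (−1)^0·+1^1·+1^3 = +1.
(a,b)_5: α=7, u≡2; β=2, v≡4 (mod 5); (2|5)=-1, (4|5)=+1; sign (−1)^0·-1^2·+1^7 = +1.
(a,b)_∞: sgn(510)=+, sgn(34034)=+, so +1.
(a,b)_2: α=-1, β=1; u≡7, v≡1 (mod 8); ε(u)ε(v)=1·0, αω(v)=-1·0, βω(u)=1·0; sum ≡ 0  ⇒  +1.
(a,b)_13: α=0, u≡10; β=1, v≡6 (mod 13); (10|13)=+1, (6|13)=-1; sign (−1)^0·+1^1·-1^0 = +1.
|Ram(510, 34034)| = 2, even; anisotropic at {3, 7}.

[3, 7]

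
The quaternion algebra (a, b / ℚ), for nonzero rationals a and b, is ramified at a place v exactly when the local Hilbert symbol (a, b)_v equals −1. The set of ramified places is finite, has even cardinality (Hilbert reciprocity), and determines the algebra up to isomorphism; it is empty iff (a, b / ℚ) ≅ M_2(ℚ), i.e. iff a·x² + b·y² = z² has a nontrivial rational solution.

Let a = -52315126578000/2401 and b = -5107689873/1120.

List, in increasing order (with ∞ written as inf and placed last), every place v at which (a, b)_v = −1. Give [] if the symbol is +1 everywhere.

(a, b) ≡ (-5, -2310) mod (ℚ^×)²; places V = {2, 3, 5, 7, 11, 13, 29, ∞}.
(a,b)_5: α=3, u≡1; β=-1, v≡3 (mod 5); (1|5)=+1, (3|5)=-1; sign (−1)^0·+1^-1·-1^3 = -1.
(a,b)_∞: sgn(-5)=−, sgn(-2310)=−, so -1.
(a,b)_13: α=4, u≡7; β=2, v≡10 (mod 13); (7|13)=-1, (10|13)=+1; sign (−1)^0·-1^2·+1^4 = +1.
(a,b)_29: α=2, u≡1; β=2, v≡21 (mod 29); (1|29)=+1, (21|29)=-1; sign (−1)^0·+1^2·-1^2 = +1.
(a,b)_2: α=4, β=-5; u≡3, v≡5 (mod 8); ε(u)ε(v)=1·0, αω(v)=4·1, βω(u)=-5·1; sum ≡ 1  ⇒  -1.
(a,b)_7: α=-4, u≡1; β=-1, v≡6 (mod 7); (1|7)=+1, (6|7)=-1; sign (−1)^0·+1^-1·-1^-4 = +1.
(a,b)_3: α=2, u≡1; β=3, v≡1 (mod 3); (1|3)=+1, (1|3)=+1; sign (−1)^0·+1^3·+1^2 = +1.
(a,b)_11: α=2, u≡7; β=3, v≡6 (mod 11); (7|11)=-1, (6|11)=-1; sign (−1)^0·-1^3·-1^2 = -1.
Ram(-5, -2310) = {2, 5, 11, ∞}; no ℚ_2-point on the conic.

[2, 5, 11, inf]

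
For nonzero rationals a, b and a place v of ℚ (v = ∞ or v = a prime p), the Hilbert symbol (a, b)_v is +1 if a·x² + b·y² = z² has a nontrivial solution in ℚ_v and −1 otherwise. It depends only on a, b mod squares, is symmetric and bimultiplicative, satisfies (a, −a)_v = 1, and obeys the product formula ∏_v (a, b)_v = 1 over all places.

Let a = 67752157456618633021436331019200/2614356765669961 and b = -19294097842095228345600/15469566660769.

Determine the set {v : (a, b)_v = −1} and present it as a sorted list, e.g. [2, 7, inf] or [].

[2, 41]

Mod squares: a ≡ 197087, b ≡ -589. Check v ∈ {∞, 2, 3, 5, 11, 13, 17, 19, 23, 31, 37, 41}.
v=3: a=3^2·(≡2), b=3^2·(≡2) mod 3; (2|3)=-1, (2|3)=-1; (−1)^{2·2·1}·(-1)^2·(-1)^2 = +1.
v=23: a=23^3·(≡2), b=23^2·(≡13) mod 23; (2|23)=+1, (13|23)=+1; (−1)^{3·2·11}·(+1)^2·(+1)^3 = +1.
v=2: v_2(a)=6, v_2(b)=8; units ≡ 7, 3 (mod 8); ε·ε+αω+βω = 1·1+6·1+8·0 ≡ 1  ⇒  (a,b)_2 = -1.
v=37: a=37^-4·(≡28), b=37^-4·(≡28) mod 37; (28|37)=+1, (28|37)=+1; (−1)^{-4·-4·18}·(+1)^-4·(+1)^-4 = +1.
v=17: a=17^-2·(≡14), b=17^-2·(≡3) mod 17; (14|17)=-1, (3|17)=-1; (−1)^{-2·-2·8}·(-1)^-2·(-1)^-2 = +1.
v=41: a=41^3·(≡39), b=41^2·(≡19) mod 41; (39|41)=+1, (19|41)=-1; (−1)^{3·2·20}·(+1)^2·(-1)^3 = -1.
v=31: a=31^2·(≡18), b=31^1·(≡11) mod 31; (18|31)=+1, (11|31)=-1; (−1)^{2·1·15}·(+1)^1·(-1)^2 = +1.
v=19: a=19^5·(≡10), b=19^3·(≡9) mod 19; (10|19)=-1, (9|19)=+1; (−1)^{5·3·9}·(-1)^3·(+1)^5 = +1.
v=11: a=11^9·(≡5), b=11^6·(≡3) mod 11; (5|11)=+1, (3|11)=+1; (−1)^{9·6·5}·(+1)^6·(+1)^9 = +1.
v=13: a=13^-6·(≡11), b=13^-4·(≡1) mod 13; (11|13)=-1, (1|13)=+1; (−1)^{-6·-4·6}·(-1)^-4·(+1)^-6 = +1.
v=5: a=5^2·(≡3), b=5^2·(≡4) mod 5; (3|5)=-1, (4|5)=+1; (−1)^{2·2·2}·(-1)^2·(+1)^2 = +1.
v=∞: 197087 > 0 and -589 < 0  ⇒  (a,b)_∞ = +1.
|Ram(197087, -589)| = 2, even; anisotropic at {2, 41}.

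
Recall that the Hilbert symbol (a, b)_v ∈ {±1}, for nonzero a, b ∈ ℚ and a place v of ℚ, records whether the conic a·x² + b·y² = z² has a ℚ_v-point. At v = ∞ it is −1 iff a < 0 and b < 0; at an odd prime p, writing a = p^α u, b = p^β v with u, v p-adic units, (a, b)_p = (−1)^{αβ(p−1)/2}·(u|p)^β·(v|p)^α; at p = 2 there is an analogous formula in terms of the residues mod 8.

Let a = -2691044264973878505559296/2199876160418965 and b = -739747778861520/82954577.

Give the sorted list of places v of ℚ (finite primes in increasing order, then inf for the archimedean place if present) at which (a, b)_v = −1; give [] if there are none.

Mod squares: a ≡ -240465, b ≡ -3485. Check v ∈ {∞, 2, 3, 5, 7, 11, 13, 17, 23, 41, 47}.
v=∞: -240465 < 0 and -3485 < 0  ⇒  (a,b)_∞ = -1.
v=5: a=5^-1·(≡3), b=5^1·(≡3) mod 5; (3|5)=-1, (3|5)=-1; (−1)^{-1·1·2}·(-1)^1·(-1)^-1 = +1.
v=11: a=11^4·(≡10), b=11^2·(≡7) mod 11; (10|11)=-1, (7|11)=-1; (−1)^{4·2·5}·(-1)^2·(-1)^4 = +1.
v=7: a=7^-4·(≡5), b=7^0·(≡2) mod 7; (5|7)=-1, (2|7)=+1; (−1)^{-4·0·3}·(-1)^0·(+1)^-4 = +1.
v=41: a=41^5·(≡23), b=41^3·(≡26) mod 41; (23|41)=+1, (26|41)=-1; (−1)^{5·3·20}·(+1)^3·(-1)^5 = -1.
v=3: a=3^13·(≡2), b=3^8·(≡1) mod 3; (2|3)=-1, (1|3)=+1; (−1)^{13·8·1}·(-1)^8·(+1)^13 = +1.
v=23: a=23^1·(≡22), b=23^0·(≡10) mod 23; (22|23)=-1, (10|23)=-1; (−1)^{1·0·11}·(-1)^0·(-1)^1 = -1.
v=47: a=47^-6·(≡32), b=47^-4·(≡19) mod 47; (32|47)=+1, (19|47)=-1; (−1)^{-6·-4·23}·(+1)^-4·(-1)^-6 = +1.
v=13: a=13^2·(≡1), b=13^2·(≡12) mod 13; (1|13)=+1, (12|13)=+1; (−1)^{2·2·6}·(+1)^2·(+1)^2 = +1.
v=17: a=17^-1·(≡15), b=17^-1·(≡13) mod 17; (15|17)=+1, (13|17)=+1; (−1)^{-1·-1·8}·(+1)^-1·(+1)^-1 = +1.
v=2: v_2(a)=8, v_2(b)=4; units ≡ 7, 3 (mod 8); ε·ε+αω+βω = 1·1+8·1+4·0 ≡ 1  ⇒  (a,b)_2 = -1.
Ram(-240465, -3485) = {2, 23, 41, ∞}; no ℚ_2-point on the conic.

[2, 23, 41, inf]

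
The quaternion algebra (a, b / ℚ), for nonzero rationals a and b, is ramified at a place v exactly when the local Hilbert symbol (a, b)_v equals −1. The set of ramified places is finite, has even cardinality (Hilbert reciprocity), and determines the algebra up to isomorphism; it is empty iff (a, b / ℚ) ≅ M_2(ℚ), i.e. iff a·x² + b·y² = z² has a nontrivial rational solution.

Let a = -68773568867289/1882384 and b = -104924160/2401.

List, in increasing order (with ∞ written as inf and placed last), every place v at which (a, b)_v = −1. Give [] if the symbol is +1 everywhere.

(a, b) ≡ (-969, -1265) mod (ℚ^×)²; places V = {2, 3, 5, 7, 11, 13, 17, 19, 23, ∞}.
(a,b)_13: α=2, u≡2; β=0, v≡4 (mod 13); (2|13)=-1, (4|13)=+1; sign (−1)^0·-1^0·+1^2 = +1.
(a,b)_5: α=0, u≡4; β=1, v≡3 (mod 5); (4|5)=+1, (3|5)=-1; sign (−1)^0·+1^1·-1^0 = +1.
(a,b)_7: α=-6, u≡4; β=-4, v≡2 (mod 7); (4|7)=+1, (2|7)=+1; sign (−1)^0·+1^-4·+1^-6 = +1.
(a,b)_23: α=2, u≡21; β=1, v≡17 (mod 23); (21|23)=-1, (17|23)=-1; sign (−1)^0·-1^1·-1^2 = -1.
(a,b)_∞: sgn(-969)=−, sgn(-1265)=−, so -1.
(a,b)_19: α=1, u≡9; β=0, v≡13 (mod 19); (9|19)=+1, (13|19)=-1; sign (−1)^0·+1^0·-1^1 = -1.
(a,b)_2: α=-4, β=10; u≡7, v≡7 (mod 8); ε(u)ε(v)=1·1, αω(v)=-4·0, βω(u)=10·0; sum ≡ 1  ⇒  -1.
(a,b)_17: α=1, u≡14; β=0, v≡11 (mod 17); (14|17)=-1, (11|17)=-1; sign (−1)^0·-1^0·-1^1 = -1.
(a,b)_3: α=9, u≡1; β=4, v≡1 (mod 3); (1|3)=+1, (1|3)=+1; sign (−1)^0·+1^4·+1^9 = +1.
(a,b)_11: α=2, u≡10; β=1, v≡8 (mod 11); (10|11)=-1, (8|11)=-1; sign (−1)^0·-1^1·-1^2 = -1.
(-969, -1265 / ℚ) ramifies at {2, 11, 17, 19, 23, ∞}: a division algebra.

[2, 11, 17, 19, 23, inf]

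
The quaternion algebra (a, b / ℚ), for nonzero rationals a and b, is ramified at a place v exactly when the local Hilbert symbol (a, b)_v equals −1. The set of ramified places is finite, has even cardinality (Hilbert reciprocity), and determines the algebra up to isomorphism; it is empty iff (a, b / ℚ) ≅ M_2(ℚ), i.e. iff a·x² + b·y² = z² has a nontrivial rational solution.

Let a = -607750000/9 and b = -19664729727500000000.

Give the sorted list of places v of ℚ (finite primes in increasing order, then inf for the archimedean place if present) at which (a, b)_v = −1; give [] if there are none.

[11, 13, 17, inf]

(a, b) ≡ (-2431, -11) mod (ℚ^×)²; places V = {2, 3, 5, 11, 13, 17, ∞}.
(a,b)_11: α=1, u≡7; β=5, v≡8 (mod 11); (7|11)=-1, (8|11)=-1; sign (−1)^1·-1^5·-1^1 = -1.
(a,b)_5: α=6, u≡1; β=10, v≡4 (mod 5); (1|5)=+1, (4|5)=+1; sign (−1)^0·+1^10·+1^6 = +1.
(a,b)_∞: sgn(-2431)=−, sgn(-11)=−, so -1.
(a,b)_2: α=4, β=8; u≡1, v≡5 (mod 8); ε(u)ε(v)=0·0, αω(v)=4·1, βω(u)=8·0; sum ≡ 0  ⇒  +1.
(a,b)_3: α=-2, u≡2; β=0, v≡1 (mod 3); (2|3)=-1, (1|3)=+1; sign (−1)^0·-1^0·+1^-2 = +1.
(a,b)_17: α=1, u≡11; β=2, v≡5 (mod 17); (11|17)=-1, (5|17)=-1; sign (−1)^0·-1^2·-1^1 = -1.
(a,b)_13: α=1, u≡6; β=2, v≡7 (mod 13); (6|13)=-1, (7|13)=-1; sign (−1)^0·-1^2·-1^1 = -1.
Ram(-2431, -11) = {11, 13, 17, ∞}; no ℚ_11-point on the conic.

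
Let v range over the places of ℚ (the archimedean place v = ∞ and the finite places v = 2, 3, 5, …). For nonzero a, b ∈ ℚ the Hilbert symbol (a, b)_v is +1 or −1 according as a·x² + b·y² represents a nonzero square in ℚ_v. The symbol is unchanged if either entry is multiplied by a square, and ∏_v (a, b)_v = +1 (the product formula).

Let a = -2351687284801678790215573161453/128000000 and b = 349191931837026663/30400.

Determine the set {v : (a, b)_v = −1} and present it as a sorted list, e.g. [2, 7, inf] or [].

Mod squares: a ≡ -6314, b ≡ 317053. Check v ∈ {∞, 2, 3, 5, 7, 11, 19, 23, 37, 41}.
v=∞: -6314 < 0 and 317053 > 0  ⇒  (a,b)_∞ = +1.
v=2: v_2(a)=-13, v_2(b)=-6; units ≡ 3, 5 (mod 8); ε·ε+αω+βω = 1·0+-13·1+-6·1 ≡ 1  ⇒  (a,b)_2 = -1.
v=19: a=19^2·(≡10), b=19^-1·(≡1) mod 19; (10|19)=-1, (1|19)=+1; (−1)^{2·-1·9}·(-1)^-1·(+1)^2 = -1.
v=23: a=23^4·(≡11), b=23^2·(≡7) mod 23; (11|23)=-1, (7|23)=-1; (−1)^{4·2·11}·(-1)^2·(-1)^4 = +1.
v=7: a=7^5·(≡4), b=7^4·(≡4) mod 7; (4|7)=+1, (4|7)=+1; (−1)^{5·4·3}·(+1)^4·(+1)^5 = +1.
v=3: a=3^8·(≡1), b=3^4·(≡1) mod 3; (1|3)=+1, (1|3)=+1; (−1)^{8·4·1}·(+1)^4·(+1)^8 = +1.
v=11: a=11^3·(≡4), b=11^3·(≡5) mod 11; (4|11)=+1, (5|11)=+1; (−1)^{3·3·5}·(+1)^3·(+1)^3 = -1.
v=5: a=5^-6·(≡1), b=5^-2·(≡3) mod 5; (1|5)=+1, (3|5)=-1; (−1)^{-6·-2·2}·(+1)^-2·(-1)^-6 = +1.
v=37: a=37^2·(≡14), b=37^1·(≡35) mod 37; (14|37)=-1, (35|37)=-1; (−1)^{2·1·18}·(-1)^1·(-1)^2 = -1.
v=41: a=41^5·(≡40), b=41^3·(≡1) mod 41; (40|41)=+1, (1|41)=+1; (−1)^{5·3·20}·(+1)^3·(+1)^5 = +1.
|Ram(-6314, 317053)| = 4, even; anisotropic at {2, 11, 19, 37}.

[2, 11, 19, 37]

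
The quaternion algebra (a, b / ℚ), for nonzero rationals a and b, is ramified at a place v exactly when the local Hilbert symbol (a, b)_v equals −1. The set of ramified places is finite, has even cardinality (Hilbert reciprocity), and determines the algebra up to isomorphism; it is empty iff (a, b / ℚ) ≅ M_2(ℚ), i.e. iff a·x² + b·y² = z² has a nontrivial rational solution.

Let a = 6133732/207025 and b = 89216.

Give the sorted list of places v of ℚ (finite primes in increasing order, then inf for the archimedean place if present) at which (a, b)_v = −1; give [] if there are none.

[23, 29]

(a, b) ≡ (12673, 1394) mod (ℚ^×)²; places V = {2, 5, 7, 11, 13, 17, 19, 23, 29, 41, ∞}.
(a,b)_41: α=0, u≡39; β=1, v≡3 (mod 41); (39|41)=+1, (3|41)=-1; sign (−1)^0·+1^1·-1^0 = +1.
(a,b)_29: α=1, u≡3; β=0, v≡12 (mod 29); (3|29)=-1, (12|29)=-1; sign (−1)^0·-1^0·-1^1 = -1.
(a,b)_11: α=2, u≡3; β=0, v≡6 (mod 11); (3|11)=+1, (6|11)=-1; sign (−1)^0·+1^0·-1^2 = +1.
(a,b)_∞: sgn(12673)=+, sgn(1394)=+, so +1.
(a,b)_2: α=2, β=7; u≡1, v≡1 (mod 8); ε(u)ε(v)=0·0, αω(v)=2·0, βω(u)=7·0; sum ≡ 0  ⇒  +1.
(a,b)_17: α=0, u≡4; β=1, v≡12 (mod 17); (4|17)=+1, (12|17)=-1; sign (−1)^0·+1^1·-1^0 = +1.
(a,b)_5: α=-2, u≡2; β=0, v≡1 (mod 5); (2|5)=-1, (1|5)=+1; sign (−1)^0·-1^0·+1^-2 = +1.
(a,b)_23: α=1, u≡11; β=0, v≡22 (mod 23); (11|23)=-1, (22|23)=-1; sign (−1)^0·-1^0·-1^1 = -1.
(a,b)_7: α=-2, u≡6; β=0, v≡1 (mod 7); (6|7)=-1, (1|7)=+1; sign (−1)^0·-1^0·+1^-2 = +1.
(a,b)_19: α=1, u≡18; β=0, v≡11 (mod 19); (18|19)=-1, (11|19)=+1; sign (−1)^0·-1^0·+1^1 = +1.
(a,b)_13: α=-2, u≡11; β=0, v≡10 (mod 13); (11|13)=-1, (10|13)=+1; sign (−1)^0·-1^0·+1^-2 = +1.
(12673, 1394 / ℚ) ramifies at {23, 29}: a division algebra.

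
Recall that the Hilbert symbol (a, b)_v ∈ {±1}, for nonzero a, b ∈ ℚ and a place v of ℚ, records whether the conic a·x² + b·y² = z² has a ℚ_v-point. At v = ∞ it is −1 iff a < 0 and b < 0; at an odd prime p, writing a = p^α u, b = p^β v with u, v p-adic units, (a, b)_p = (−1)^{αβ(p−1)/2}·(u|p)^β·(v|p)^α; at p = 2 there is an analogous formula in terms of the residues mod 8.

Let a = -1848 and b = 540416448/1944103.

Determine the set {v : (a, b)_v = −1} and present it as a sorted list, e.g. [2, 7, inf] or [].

[3, 13]

Mod squares: a ≡ -462, b ≡ 1001. Check v ∈ {∞, 2, 3, 7, 11, 13, 17, 31}.
v=2: v_2(a)=3, v_2(b)=6; units ≡ 1, 1 (mod 8); ε·ε+αω+βω = 0·0+3·0+6·0 ≡ 0  ⇒  (a,b)_2 = +1.
v=7: a=7^1·(≡2), b=7^-1·(≡3) mod 7; (2|7)=+1, (3|7)=-1; (−1)^{1·-1·3}·(+1)^-1·(-1)^1 = +1.
v=31: a=31^0·(≡12), b=31^-2·(≡18) mod 31; (12|31)=-1, (18|31)=+1; (−1)^{0·-2·15}·(-1)^-2·(+1)^0 = +1.
v=13: a=13^0·(≡11), b=13^1·(≡9) mod 13; (11|13)=-1, (9|13)=+1; (−1)^{0·1·6}·(-1)^1·(+1)^0 = -1.
v=∞: -462 < 0 and 1001 > 0  ⇒  (a,b)_∞ = +1.
v=11: a=11^1·(≡8), b=11^1·(≡1) mod 11; (8|11)=-1, (1|11)=+1; (−1)^{1·1·5}·(-1)^1·(+1)^1 = +1.
v=17: a=17^0·(≡5), b=17^-2·(≡4) mod 17; (5|17)=-1, (4|17)=+1; (−1)^{0·-2·8}·(-1)^-2·(+1)^0 = +1.
v=3: a=3^1·(≡2), b=3^10·(≡2) mod 3; (2|3)=-1, (2|3)=-1; (−1)^{1·10·1}·(-1)^10·(-1)^1 = -1.
Ram(-462, 1001) = {3, 13}; no ℚ_3-point on the conic.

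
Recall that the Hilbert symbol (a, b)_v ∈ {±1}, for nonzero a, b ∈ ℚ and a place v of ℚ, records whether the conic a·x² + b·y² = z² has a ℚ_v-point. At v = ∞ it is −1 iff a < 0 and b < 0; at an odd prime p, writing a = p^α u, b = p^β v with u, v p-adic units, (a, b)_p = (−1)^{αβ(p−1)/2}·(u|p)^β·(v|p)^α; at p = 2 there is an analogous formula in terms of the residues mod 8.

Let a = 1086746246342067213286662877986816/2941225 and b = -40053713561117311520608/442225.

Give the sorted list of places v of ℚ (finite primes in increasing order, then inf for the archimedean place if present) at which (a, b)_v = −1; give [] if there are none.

[11, 17]

Mod squares: a ≡ 2431, b ≡ -598. Check v ∈ {∞, 2, 3, 5, 7, 11, 13, 17, 19, 23, 37, 43}.
v=43: a=43^2·(≡24), b=43^2·(≡11) mod 43; (24|43)=+1, (11|43)=+1; (−1)^{2·2·21}·(+1)^2·(+1)^2 = +1.
v=17: a=17^3·(≡12), b=17^2·(≡12) mod 17; (12|17)=-1, (12|17)=-1; (−1)^{3·2·8}·(-1)^2·(-1)^3 = -1.
v=23: a=23^6·(≡6), b=23^5·(≡22) mod 23; (6|23)=+1, (22|23)=-1; (−1)^{6·5·11}·(+1)^5·(-1)^6 = +1.
v=∞: 2431 > 0 and -598 < 0  ⇒  (a,b)_∞ = +1.
v=37: a=37^4·(≡34), b=37^2·(≡17) mod 37; (34|37)=+1, (17|37)=-1; (−1)^{4·2·18}·(+1)^2·(-1)^4 = +1.
v=3: a=3^2·(≡1), b=3^0·(≡2) mod 3; (1|3)=+1, (2|3)=-1; (−1)^{2·0·1}·(+1)^0·(-1)^2 = +1.
v=11: a=11^3·(≡3), b=11^2·(≡7) mod 11; (3|11)=+1, (7|11)=-1; (−1)^{3·2·5}·(+1)^2·(-1)^3 = -1.
v=2: v_2(a)=14, v_2(b)=5; units ≡ 7, 5 (mod 8); ε·ε+αω+βω = 1·0+14·1+5·0 ≡ 0  ⇒  (a,b)_2 = +1.
v=5: a=5^-2·(≡4), b=5^-2·(≡3) mod 5; (4|5)=+1, (3|5)=-1; (−1)^{-2·-2·2}·(+1)^-2·(-1)^-2 = +1.
v=13: a=13^3·(≡5), b=13^3·(≡7) mod 13; (5|13)=-1, (7|13)=-1; (−1)^{3·3·6}·(-1)^3·(-1)^3 = +1.
v=19: a=19^0·(≡14), b=19^-2·(≡10) mod 19; (14|19)=-1, (10|19)=-1; (−1)^{0·-2·9}·(-1)^-2·(-1)^0 = +1.
v=7: a=7^-6·(≡4), b=7^-2·(≡2) mod 7; (4|7)=+1, (2|7)=+1; (−1)^{-6·-2·3}·(+1)^-2·(+1)^-6 = +1.
Ram(2431, -598) = {11, 17}; no ℚ_11-point on the conic.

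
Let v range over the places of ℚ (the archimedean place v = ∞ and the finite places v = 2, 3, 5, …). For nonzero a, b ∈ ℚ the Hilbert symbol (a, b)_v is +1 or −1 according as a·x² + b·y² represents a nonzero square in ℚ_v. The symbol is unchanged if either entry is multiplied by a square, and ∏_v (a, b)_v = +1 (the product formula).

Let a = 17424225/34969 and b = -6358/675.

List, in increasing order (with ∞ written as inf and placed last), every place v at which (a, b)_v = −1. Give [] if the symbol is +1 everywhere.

Mod squares: a ≡ 77441, b ≡ -66. Check v ∈ {∞, 2, 3, 5, 7, 11, 13, 17, 23, 37}.
v=37: a=37^1·(≡25), b=37^0·(≡13) mod 37; (25|37)=+1, (13|37)=-1; (−1)^{1·0·18}·(+1)^0·(-1)^1 = -1.
v=17: a=17^-2·(≡12), b=17^2·(≡1) mod 17; (12|17)=-1, (1|17)=+1; (−1)^{-2·2·8}·(-1)^2·(+1)^-2 = +1.
v=5: a=5^2·(≡1), b=5^-2·(≡1) mod 5; (1|5)=+1, (1|5)=+1; (−1)^{2·-2·2}·(+1)^-2·(+1)^2 = +1.
v=7: a=7^1·(≡6), b=7^0·(≡4) mod 7; (6|7)=-1, (4|7)=+1; (−1)^{1·0·3}·(-1)^0·(+1)^1 = +1.
v=13: a=13^1·(≡1), b=13^0·(≡1) mod 13; (1|13)=+1, (1|13)=+1; (−1)^{1·0·6}·(+1)^0·(+1)^1 = +1.
v=23: a=23^1·(≡18), b=23^0·(≡16) mod 23; (18|23)=+1, (16|23)=+1; (−1)^{1·0·11}·(+1)^0·(+1)^1 = +1.
v=11: a=11^-2·(≡9), b=11^1·(≡4) mod 11; (9|11)=+1, (4|11)=+1; (−1)^{-2·1·5}·(+1)^1·(+1)^-2 = +1.
v=2: v_2(a)=0, v_2(b)=1; units ≡ 1, 7 (mod 8); ε·ε+αω+βω = 0·1+0·0+1·0 ≡ 0  ⇒  (a,b)_2 = +1.
v=3: a=3^2·(≡2), b=3^-3·(≡2) mod 3; (2|3)=-1, (2|3)=-1; (−1)^{2·-3·1}·(-1)^-3·(-1)^2 = -1.
v=∞: 77441 > 0 and -66 < 0  ⇒  (a,b)_∞ = +1.
Ram(77441, -66) = {3, 37}; no ℚ_3-point on the conic.

[3, 37]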